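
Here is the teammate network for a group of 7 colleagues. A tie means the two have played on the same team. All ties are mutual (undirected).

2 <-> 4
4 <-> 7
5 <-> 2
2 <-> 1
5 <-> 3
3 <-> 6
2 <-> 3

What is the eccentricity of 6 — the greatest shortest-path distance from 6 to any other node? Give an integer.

4

Distances from 6: 1:3, 2:2, 3:1, 4:3, 5:2, 7:4.
The largest is 4 (to 7), so the eccentricity of 6 is 4.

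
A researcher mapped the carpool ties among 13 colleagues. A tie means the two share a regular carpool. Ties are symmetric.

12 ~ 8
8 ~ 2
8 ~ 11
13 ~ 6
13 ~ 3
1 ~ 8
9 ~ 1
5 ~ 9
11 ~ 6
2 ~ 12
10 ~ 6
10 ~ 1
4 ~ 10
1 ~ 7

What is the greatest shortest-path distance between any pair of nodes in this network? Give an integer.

6

Eccentricity of each node (its greatest distance to any other): 1:4, 2:5, 3:6, 4:4, 5:6, 6:4, 7:5, 8:4, 9:5, 10:3, 11:4, 12:5, 13:5.
The maximum eccentricity is 6, realized for instance by the pair 3–5 via 3 – 13 – 6 – 10 – 1 – 9 – 5. So the diameter is 6.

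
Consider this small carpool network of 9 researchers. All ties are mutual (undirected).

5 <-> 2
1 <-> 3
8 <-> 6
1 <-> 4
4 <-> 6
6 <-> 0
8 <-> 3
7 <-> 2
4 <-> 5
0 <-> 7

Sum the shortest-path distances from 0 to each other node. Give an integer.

17

Distances from 0: 1:3, 2:2, 3:3, 4:2, 5:3, 6:1, 7:1, 8:2.
Sum = 3 + 2 + 3 + 2 + 3 + 1 + 1 + 2 = 17.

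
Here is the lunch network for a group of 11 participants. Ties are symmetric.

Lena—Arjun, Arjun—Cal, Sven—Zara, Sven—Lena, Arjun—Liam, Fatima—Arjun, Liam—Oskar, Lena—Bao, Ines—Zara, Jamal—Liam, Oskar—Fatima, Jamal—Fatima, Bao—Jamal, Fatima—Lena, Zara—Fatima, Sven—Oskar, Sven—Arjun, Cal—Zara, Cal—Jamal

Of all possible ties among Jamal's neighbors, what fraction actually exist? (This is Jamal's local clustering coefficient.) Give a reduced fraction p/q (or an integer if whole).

0

Jamal's neighbors: Bao, Cal, Fatima, and Liam (k = 4).
Possible neighbor pairs: C(4,2) = 6. Edges among them: none → e = 0.
Clustering(Jamal) = 0/6 = 0.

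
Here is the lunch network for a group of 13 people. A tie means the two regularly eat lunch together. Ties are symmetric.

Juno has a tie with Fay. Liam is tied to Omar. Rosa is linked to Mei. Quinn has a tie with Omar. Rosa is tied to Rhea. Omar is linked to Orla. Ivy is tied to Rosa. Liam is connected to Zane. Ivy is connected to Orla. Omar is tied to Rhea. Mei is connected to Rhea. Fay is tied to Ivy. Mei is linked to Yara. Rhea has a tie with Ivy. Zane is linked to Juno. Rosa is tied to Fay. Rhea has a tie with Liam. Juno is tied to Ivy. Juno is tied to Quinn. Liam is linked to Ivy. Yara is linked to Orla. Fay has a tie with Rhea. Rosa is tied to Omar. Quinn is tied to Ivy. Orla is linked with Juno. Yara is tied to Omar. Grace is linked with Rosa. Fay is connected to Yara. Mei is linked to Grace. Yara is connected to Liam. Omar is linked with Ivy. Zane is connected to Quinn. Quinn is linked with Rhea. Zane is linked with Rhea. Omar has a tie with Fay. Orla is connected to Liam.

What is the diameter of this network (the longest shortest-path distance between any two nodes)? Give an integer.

Eccentricity of each node (its greatest distance to any other): Fay:2, Grace:3, Ivy:2, Juno:3, Liam:3, Mei:3, Omar:2, Orla:3, Quinn:3, Rhea:2, Rosa:2, Yara:2, Zane:3.
The maximum eccentricity is 3, realized for instance by the pair Orla–Grace via Orla – Omar – Rosa – Grace. So the diameter is 3.

3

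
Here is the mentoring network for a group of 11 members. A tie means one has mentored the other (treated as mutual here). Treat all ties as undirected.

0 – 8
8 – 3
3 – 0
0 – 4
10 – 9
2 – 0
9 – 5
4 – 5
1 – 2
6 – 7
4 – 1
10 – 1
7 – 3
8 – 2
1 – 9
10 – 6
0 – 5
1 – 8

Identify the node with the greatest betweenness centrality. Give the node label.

1

Unnormalized betweenness of each node: 0:17/2, 1:43/4, 2:7/12, 3:7, 4:13/12, 5:9/4, 6:3, 7:3, 8:49/12, 9:11/4, 10:7.
1 has the largest value, 43/4, making it the main broker — the node through which the most shortest paths run.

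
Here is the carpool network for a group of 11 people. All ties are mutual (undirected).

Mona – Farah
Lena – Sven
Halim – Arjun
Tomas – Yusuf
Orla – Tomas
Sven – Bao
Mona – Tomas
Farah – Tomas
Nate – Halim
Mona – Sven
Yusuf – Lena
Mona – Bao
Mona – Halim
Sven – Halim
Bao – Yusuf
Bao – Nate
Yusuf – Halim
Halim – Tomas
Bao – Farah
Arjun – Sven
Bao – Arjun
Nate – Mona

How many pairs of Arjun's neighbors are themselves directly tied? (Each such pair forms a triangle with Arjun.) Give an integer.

2

Arjun's neighbors: Bao, Halim, and Sven.
Neighbor pairs that are themselves tied: Arjun–Bao–Sven; Arjun–Halim–Sven. Each forms one triangle with Arjun, for 2 in total.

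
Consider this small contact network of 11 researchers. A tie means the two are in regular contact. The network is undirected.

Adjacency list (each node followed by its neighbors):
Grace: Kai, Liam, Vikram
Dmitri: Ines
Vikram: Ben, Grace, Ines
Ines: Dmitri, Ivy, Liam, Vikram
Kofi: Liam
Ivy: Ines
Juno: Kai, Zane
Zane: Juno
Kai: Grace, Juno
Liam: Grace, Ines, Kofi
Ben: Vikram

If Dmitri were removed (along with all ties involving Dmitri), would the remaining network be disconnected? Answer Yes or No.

No

Even without Dmitri, every remaining node can still reach every other (the residual graph is connected), so Dmitri is not a cut vertex.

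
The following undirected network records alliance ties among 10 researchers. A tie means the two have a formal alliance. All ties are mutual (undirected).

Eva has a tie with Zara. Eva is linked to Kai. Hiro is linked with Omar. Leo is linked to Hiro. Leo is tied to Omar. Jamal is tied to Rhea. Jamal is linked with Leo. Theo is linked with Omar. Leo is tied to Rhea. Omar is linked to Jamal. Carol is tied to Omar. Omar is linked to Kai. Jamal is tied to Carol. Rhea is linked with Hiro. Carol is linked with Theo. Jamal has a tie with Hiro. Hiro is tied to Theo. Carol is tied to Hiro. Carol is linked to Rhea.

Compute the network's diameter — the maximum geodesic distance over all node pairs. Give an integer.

Eccentricity of each node (its greatest distance to any other): Carol:4, Eva:4, Hiro:4, Jamal:4, Kai:3, Leo:4, Omar:3, Rhea:5, Theo:4, Zara:5.
The maximum eccentricity is 5, realized for instance by the pair Rhea–Zara via Rhea – Jamal – Omar – Kai – Eva – Zara. So the diameter is 5.

5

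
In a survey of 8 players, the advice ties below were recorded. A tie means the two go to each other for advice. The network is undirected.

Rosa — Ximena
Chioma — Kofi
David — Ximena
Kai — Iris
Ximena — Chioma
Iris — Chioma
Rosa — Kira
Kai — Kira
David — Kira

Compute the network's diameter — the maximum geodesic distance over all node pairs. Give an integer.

Eccentricity of each node (its greatest distance to any other): Chioma:3, David:3, Iris:3, Kai:3, Kira:4, Kofi:4, Rosa:3, Ximena:3.
The maximum eccentricity is 4, realized for instance by the pair Kofi–Kira via Kofi – Chioma – Iris – Kai – Kira. So the diameter is 4.

4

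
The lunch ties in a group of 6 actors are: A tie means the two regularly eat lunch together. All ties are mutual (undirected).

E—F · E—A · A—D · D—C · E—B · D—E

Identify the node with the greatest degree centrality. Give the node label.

Degrees — A:2, B:1, C:1, D:3, E:4, F:1.
The maximum is 4, attained only by E.

E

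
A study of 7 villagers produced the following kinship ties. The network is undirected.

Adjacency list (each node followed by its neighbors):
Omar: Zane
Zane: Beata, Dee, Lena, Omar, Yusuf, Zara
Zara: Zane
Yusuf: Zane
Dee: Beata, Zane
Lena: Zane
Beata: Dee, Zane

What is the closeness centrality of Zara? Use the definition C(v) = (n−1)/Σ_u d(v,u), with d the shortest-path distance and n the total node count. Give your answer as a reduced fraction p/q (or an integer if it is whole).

Distances from Zara: Beata:2, Dee:2, Lena:2, Omar:2, Yusuf:2, Zane:1. Sum = 11.
n = 7, so closeness = 6/11.

6/11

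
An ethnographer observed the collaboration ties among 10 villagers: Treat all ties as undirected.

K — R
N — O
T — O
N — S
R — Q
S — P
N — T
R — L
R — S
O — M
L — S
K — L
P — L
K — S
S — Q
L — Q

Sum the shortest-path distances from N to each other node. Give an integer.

15

Distances from N: K:2, L:2, M:2, O:1, P:2, Q:2, R:2, S:1, T:1.
Sum = 2 + 2 + 2 + 1 + 2 + 2 + 2 + 1 + 1 = 15.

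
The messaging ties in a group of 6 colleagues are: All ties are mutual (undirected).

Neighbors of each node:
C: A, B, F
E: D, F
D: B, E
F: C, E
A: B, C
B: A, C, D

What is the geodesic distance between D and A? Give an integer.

One shortest route is D – B – A, which uses 2 edges, and D and A are not directly tied, so nothing shorter exists. So d(D,A) = 2.

2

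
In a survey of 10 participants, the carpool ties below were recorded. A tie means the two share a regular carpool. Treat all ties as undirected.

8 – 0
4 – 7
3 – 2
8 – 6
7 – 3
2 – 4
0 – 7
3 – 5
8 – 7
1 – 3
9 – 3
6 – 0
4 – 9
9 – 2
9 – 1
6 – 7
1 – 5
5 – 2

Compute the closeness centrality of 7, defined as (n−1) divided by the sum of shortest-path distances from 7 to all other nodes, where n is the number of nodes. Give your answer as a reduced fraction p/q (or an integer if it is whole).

9/13

Distances from 7: 0:1, 1:2, 2:2, 3:1, 4:1, 5:2, 6:1, 8:1, 9:2. Sum = 13.
n = 10, so closeness = 9/13.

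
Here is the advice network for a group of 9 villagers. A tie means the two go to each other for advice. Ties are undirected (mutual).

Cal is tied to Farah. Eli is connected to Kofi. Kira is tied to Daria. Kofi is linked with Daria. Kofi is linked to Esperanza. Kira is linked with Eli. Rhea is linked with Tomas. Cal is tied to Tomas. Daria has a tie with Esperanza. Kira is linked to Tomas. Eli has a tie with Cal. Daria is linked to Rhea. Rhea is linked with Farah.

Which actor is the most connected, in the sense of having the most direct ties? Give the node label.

Degrees — Cal:3, Daria:4, Eli:3, Esperanza:2, Farah:2, Kira:3, Kofi:3, Rhea:3, Tomas:3.
The maximum is 4, attained only by Daria.

Daria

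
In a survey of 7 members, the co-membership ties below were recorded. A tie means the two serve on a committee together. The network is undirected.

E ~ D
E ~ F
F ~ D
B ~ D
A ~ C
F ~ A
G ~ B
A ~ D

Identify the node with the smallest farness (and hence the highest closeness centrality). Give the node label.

Farness (sum of distances to all others) for each node — A:10, B:11, C:15, D:8, E:12, F:10, G:16.
The smallest farness is 8, for D, so D has the highest closeness.

D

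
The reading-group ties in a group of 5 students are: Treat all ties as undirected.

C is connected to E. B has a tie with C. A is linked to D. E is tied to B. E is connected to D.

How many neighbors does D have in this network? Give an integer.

D is directly tied to A and E. That is 2 neighbors, so the degree of D is 2.

2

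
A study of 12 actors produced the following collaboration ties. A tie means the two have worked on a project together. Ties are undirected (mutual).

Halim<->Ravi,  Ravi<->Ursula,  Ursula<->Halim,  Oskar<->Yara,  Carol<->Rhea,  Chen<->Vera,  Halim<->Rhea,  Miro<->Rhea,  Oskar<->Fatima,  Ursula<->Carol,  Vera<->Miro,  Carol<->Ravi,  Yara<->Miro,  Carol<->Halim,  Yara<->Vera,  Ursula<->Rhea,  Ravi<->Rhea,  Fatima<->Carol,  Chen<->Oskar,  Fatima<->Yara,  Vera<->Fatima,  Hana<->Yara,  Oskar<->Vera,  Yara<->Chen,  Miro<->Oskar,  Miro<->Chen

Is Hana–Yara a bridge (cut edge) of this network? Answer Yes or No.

Without the Hana–Yara edge there is no alternate route between Hana and Yara, so the network disconnects. It is a bridge.

Yes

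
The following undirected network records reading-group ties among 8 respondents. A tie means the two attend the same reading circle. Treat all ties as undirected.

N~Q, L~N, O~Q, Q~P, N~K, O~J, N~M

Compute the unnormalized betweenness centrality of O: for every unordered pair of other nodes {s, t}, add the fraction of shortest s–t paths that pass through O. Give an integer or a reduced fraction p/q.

Pairs whose geodesics pass through O — J–K: 1; J–P: 1; J–N: 1; J–Q: 1; J–L: 1; J–M: 1.
All other pairs contribute 0.
Summing the contributions gives betweenness(O) = 6.

6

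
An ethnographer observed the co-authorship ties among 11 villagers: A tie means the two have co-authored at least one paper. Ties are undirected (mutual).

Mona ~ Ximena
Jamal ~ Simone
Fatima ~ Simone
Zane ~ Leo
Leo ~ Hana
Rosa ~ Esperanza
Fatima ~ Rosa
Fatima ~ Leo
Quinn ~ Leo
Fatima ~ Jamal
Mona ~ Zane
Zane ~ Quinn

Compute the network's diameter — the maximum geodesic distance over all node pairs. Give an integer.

6

Eccentricity of each node (its greatest distance to any other): Esperanza:6, Fatima:4, Hana:4, Jamal:5, Leo:3, Mona:5, Quinn:4, Rosa:5, Simone:5, Ximena:6, Zane:4.
The maximum eccentricity is 6, realized for instance by the pair Ximena–Esperanza via Ximena – Mona – Zane – Leo – Fatima – Rosa – Esperanza. So the diameter is 6.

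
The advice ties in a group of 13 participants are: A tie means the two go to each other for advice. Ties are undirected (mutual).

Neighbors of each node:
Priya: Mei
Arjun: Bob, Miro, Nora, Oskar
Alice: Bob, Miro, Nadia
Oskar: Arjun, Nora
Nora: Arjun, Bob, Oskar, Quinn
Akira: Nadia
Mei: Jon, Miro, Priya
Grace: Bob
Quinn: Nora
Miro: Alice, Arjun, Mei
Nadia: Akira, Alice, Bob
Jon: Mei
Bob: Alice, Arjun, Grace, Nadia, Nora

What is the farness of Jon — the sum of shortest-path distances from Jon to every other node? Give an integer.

42

Distances from Jon: Akira:5, Alice:3, Arjun:3, Bob:4, Grace:5, Mei:1, Miro:2, Nadia:4, Nora:4, Oskar:4, Priya:2, Quinn:5.
Sum = 5 + 3 + 3 + 4 + 5 + 1 + 2 + 4 + 4 + 4 + 2 + 5 = 42.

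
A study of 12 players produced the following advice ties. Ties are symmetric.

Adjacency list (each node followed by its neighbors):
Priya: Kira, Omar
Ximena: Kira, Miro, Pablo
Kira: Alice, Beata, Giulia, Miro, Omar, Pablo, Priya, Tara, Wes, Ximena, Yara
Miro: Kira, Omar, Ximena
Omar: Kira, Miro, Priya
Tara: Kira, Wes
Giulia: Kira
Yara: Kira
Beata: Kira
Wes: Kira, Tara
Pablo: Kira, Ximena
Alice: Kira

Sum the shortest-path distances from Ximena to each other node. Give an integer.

19

Distances from Ximena: Alice:2, Beata:2, Giulia:2, Kira:1, Miro:1, Omar:2, Pablo:1, Priya:2, Tara:2, Wes:2, Yara:2.
Sum = 2 + 2 + 2 + 1 + 1 + 2 + 1 + 2 + 2 + 2 + 2 = 19.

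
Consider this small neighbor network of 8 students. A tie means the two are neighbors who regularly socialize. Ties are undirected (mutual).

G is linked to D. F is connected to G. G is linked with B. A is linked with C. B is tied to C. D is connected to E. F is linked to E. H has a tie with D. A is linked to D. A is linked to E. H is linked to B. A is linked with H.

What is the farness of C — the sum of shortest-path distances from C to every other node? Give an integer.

13

Distances from C: A:1, B:1, D:2, E:2, F:3, G:2, H:2.
Sum = 1 + 1 + 2 + 2 + 3 + 2 + 2 = 13.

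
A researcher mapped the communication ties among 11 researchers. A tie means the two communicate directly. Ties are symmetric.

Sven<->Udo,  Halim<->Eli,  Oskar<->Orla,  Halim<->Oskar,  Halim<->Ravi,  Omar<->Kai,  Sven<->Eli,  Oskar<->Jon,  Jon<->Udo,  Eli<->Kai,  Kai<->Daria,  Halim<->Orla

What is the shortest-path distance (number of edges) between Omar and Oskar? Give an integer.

4

One shortest route is Omar – Kai – Eli – Halim – Oskar, which uses 4 edges, and at distance 3 from Omar we only reach {Halim, Sven}, which does not include Oskar. So d(Omar,Oskar) = 4.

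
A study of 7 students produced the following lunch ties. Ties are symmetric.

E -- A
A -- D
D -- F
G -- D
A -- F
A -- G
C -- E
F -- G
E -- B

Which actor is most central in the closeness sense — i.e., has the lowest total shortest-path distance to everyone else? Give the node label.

A

Farness (sum of distances to all others) for each node — A:8, B:14, C:14, D:11, E:9, F:11, G:11.
The smallest farness is 8, for A, so A has the highest closeness.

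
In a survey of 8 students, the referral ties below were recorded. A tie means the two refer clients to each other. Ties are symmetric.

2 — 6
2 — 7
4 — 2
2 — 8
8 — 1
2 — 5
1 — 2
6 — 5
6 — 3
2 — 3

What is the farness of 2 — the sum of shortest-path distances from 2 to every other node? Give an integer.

7

Distances from 2: 1:1, 3:1, 4:1, 5:1, 6:1, 7:1, 8:1.
Sum = 1 + 1 + 1 + 1 + 1 + 1 + 1 = 7.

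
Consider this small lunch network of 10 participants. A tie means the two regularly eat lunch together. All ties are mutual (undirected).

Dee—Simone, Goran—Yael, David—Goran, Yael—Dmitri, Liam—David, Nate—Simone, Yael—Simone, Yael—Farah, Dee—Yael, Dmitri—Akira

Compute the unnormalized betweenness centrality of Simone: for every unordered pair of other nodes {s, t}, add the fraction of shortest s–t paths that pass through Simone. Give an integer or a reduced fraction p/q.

8

Pairs whose geodesics pass through Simone — Goran–Nate: 1; Dee–Nate: 1; Dmitri–Nate: 1; David–Nate: 1; Liam–Nate: 1; Yael–Nate: 1; Akira–Nate: 1; Farah–Nate: 1.
All other pairs contribute 0.
Summing the contributions gives betweenness(Simone) = 8.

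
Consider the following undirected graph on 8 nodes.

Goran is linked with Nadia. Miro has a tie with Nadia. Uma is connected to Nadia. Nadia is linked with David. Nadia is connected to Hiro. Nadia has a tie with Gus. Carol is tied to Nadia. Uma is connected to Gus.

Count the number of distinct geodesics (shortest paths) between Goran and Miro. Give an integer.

1

The shortest distance is 2, and the only length-2 path is Goran–Nadia–Miro. So there is exactly 1 shortest path.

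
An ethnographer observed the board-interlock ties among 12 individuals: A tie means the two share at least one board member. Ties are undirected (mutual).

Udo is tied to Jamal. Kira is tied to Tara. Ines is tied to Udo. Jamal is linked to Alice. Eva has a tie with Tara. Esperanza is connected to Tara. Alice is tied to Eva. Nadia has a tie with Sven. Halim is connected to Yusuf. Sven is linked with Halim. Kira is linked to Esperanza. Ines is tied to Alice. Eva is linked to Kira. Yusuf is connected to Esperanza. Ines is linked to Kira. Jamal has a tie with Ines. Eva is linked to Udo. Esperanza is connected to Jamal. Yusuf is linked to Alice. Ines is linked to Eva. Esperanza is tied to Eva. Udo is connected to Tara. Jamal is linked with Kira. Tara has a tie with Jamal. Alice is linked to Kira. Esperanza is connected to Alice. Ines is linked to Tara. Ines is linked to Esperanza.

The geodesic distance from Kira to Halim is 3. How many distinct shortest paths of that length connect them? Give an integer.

The shortest distance is 3. The length-3 paths are: Kira–Alice–Yusuf–Halim; Kira–Esperanza–Yusuf–Halim.
That gives 2 distinct shortest paths.

2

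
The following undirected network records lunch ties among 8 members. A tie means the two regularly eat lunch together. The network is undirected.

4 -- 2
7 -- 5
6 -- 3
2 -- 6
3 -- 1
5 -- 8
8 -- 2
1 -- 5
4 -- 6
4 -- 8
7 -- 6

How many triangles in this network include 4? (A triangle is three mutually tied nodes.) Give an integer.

4's neighbors: 2, 6, and 8.
Neighbor pairs that are themselves tied: 4–2–6; 4–2–8. Each forms one triangle with 4, for 2 in total.

2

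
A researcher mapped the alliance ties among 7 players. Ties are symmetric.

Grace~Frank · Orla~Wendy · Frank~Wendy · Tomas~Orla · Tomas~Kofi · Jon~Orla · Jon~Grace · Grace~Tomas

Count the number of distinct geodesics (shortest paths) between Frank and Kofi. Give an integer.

1

The shortest distance is 3, and the only length-3 path is Frank–Grace–Tomas–Kofi. So there is exactly 1 shortest path.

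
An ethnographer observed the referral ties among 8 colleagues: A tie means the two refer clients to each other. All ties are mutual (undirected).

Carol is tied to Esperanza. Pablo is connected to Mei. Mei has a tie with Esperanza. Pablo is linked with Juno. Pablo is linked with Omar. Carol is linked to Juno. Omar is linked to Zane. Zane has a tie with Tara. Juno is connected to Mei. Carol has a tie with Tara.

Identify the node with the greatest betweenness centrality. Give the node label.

Carol

Unnormalized betweenness of each node: Carol:11/2, Esperanza:1, Juno:3, Mei:5/2, Omar:3, Pablo:5, Tara:3, Zane:2.
Carol has the largest value, 11/2, making it the main broker — the node through which the most shortest paths run.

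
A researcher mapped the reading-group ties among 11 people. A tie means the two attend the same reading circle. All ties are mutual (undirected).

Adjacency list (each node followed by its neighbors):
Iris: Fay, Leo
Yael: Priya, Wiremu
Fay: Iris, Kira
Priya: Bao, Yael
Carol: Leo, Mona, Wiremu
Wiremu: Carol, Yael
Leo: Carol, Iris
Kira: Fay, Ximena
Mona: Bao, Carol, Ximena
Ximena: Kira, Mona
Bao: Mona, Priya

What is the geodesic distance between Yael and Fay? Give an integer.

5

One shortest route is Yael – Wiremu – Carol – Leo – Iris – Fay, which uses 5 edges, and at distance 4 from Yael we only reach {Iris, Ximena}, which does not include Fay. So d(Yael,Fay) = 5.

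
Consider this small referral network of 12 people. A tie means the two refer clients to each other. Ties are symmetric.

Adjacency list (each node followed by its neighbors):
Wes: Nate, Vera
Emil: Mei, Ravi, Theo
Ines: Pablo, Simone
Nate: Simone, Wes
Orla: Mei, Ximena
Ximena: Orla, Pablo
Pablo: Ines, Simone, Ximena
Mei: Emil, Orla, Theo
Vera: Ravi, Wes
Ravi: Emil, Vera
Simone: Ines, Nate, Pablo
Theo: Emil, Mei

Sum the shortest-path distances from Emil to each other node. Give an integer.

31

Distances from Emil: Ines:5, Mei:1, Nate:4, Orla:2, Pablo:4, Ravi:1, Simone:5, Theo:1, Vera:2, Wes:3, Ximena:3.
Sum = 5 + 1 + 4 + 2 + 4 + 1 + 5 + 1 + 2 + 3 + 3 = 31.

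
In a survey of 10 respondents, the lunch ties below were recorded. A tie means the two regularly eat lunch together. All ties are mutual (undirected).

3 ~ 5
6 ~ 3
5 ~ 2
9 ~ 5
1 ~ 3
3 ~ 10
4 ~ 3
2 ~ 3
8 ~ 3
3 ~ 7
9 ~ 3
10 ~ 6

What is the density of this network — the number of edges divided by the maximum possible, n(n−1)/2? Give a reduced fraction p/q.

4/15

There are 12 edges and 10 nodes, so the maximum possible is C(10,2) = 45.
Density = 12/45 = 4/15.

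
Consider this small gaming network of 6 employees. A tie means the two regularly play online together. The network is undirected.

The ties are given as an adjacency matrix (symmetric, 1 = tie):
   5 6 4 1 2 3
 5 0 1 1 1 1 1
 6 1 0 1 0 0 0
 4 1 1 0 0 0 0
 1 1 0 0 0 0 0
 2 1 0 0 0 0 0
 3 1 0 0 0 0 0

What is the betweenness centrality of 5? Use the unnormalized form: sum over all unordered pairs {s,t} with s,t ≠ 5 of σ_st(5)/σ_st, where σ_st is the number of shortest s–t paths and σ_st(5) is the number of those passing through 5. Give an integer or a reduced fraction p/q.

9

Pairs whose geodesics pass through 5 — 6–1: 1; 6–2: 1; 6–3: 1; 4–1: 1; 4–2: 1; 4–3: 1; 1–2: 1; 1–3: 1; 2–3: 1.
All other pairs contribute 0.
Summing the contributions gives betweenness(5) = 9.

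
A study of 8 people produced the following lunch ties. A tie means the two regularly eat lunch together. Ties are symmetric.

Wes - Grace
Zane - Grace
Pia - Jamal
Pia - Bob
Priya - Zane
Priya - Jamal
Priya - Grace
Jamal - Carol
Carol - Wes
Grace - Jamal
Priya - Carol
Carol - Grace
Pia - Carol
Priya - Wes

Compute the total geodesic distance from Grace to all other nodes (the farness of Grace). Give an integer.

10

Distances from Grace: Bob:3, Carol:1, Jamal:1, Pia:2, Priya:1, Wes:1, Zane:1.
Sum = 3 + 1 + 1 + 2 + 1 + 1 + 1 = 10.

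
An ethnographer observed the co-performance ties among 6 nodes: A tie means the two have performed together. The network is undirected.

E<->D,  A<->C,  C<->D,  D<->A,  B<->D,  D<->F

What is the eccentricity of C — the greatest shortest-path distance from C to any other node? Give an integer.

Distances from C: A:1, B:2, D:1, E:2, F:2.
The largest is 2 (to E, B, and F), so the eccentricity of C is 2.

2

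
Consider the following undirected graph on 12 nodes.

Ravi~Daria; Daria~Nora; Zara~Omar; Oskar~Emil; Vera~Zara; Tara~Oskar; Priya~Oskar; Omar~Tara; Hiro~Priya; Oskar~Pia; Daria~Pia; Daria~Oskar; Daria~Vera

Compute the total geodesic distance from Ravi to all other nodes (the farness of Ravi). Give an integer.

Distances from Ravi: Daria:1, Emil:3, Hiro:4, Nora:2, Omar:4, Oskar:2, Pia:2, Priya:3, Tara:3, Vera:2, Zara:3.
Sum = 1 + 3 + 4 + 2 + 4 + 2 + 2 + 3 + 3 + 2 + 3 = 29.

29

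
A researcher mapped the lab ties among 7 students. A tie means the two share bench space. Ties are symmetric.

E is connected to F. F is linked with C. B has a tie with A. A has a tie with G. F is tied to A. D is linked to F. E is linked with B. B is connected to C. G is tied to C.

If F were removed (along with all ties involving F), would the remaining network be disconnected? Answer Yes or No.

Removing F leaves {D} with no path to {A, B, C, E, and G}, so the network splits into 2 components. F is a cut vertex.

Yes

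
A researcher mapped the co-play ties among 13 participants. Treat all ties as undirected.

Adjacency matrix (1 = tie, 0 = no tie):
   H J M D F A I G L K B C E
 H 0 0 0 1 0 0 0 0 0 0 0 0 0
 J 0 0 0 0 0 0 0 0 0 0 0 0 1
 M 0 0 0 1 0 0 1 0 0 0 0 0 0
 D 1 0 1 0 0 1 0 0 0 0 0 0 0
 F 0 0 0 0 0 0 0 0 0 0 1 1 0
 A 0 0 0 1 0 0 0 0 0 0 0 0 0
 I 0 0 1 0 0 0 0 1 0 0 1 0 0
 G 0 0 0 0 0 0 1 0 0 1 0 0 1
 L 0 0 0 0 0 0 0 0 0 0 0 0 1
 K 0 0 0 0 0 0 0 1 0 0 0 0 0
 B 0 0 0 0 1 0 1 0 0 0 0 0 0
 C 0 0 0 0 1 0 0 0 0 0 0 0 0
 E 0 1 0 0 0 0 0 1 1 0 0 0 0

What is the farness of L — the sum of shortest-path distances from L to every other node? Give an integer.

47

Distances from L: A:6, B:4, C:6, D:5, E:1, F:5, G:2, H:6, I:3, J:2, K:3, M:4.
Sum = 6 + 4 + 6 + 5 + 1 + 5 + 2 + 6 + 3 + 2 + 3 + 4 = 47.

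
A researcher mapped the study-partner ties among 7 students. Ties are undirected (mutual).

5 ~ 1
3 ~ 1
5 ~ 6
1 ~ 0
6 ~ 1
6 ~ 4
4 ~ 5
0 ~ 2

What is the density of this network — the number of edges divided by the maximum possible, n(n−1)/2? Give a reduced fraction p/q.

There are 8 edges and 7 nodes, so the maximum possible is C(7,2) = 21.
Density = 8/21.

8/21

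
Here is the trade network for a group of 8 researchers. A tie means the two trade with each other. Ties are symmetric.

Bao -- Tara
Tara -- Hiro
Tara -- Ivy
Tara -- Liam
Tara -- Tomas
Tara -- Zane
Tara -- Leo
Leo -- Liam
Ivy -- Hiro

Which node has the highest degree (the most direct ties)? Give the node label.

Degrees — Bao:1, Hiro:2, Ivy:2, Leo:2, Liam:2, Tara:7, Tomas:1, Zane:1.
The maximum is 7, attained only by Tara.

Tara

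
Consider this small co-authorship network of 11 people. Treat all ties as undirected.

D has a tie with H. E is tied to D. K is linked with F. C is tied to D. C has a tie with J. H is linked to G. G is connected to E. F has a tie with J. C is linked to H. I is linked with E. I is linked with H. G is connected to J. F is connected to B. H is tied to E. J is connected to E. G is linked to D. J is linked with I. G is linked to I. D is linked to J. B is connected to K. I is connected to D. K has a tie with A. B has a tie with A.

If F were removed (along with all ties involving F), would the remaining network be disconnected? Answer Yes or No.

Yes

Removing F leaves {C, D, E, G, H, I, and J} with no path to {A, B, and K}, so the network splits into 2 components. F is a cut vertex.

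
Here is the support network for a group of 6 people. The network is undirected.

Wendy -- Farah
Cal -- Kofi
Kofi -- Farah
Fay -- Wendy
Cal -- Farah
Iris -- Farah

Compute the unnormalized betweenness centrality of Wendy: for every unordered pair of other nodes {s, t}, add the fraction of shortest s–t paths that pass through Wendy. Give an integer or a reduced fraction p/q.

Pairs whose geodesics pass through Wendy — Iris–Fay: 1; Farah–Fay: 1; Cal–Fay: 1; Fay–Kofi: 1.
All other pairs contribute 0.
Summing the contributions gives betweenness(Wendy) = 4.

4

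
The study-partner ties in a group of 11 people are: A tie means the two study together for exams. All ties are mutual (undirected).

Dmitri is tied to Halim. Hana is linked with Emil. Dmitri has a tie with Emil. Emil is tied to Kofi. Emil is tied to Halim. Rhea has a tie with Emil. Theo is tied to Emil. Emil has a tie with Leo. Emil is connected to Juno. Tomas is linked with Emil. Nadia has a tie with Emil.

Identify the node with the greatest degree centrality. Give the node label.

Degrees — Dmitri:2, Emil:10, Halim:2, Hana:1, Juno:1, Kofi:1, Leo:1, Nadia:1, Rhea:1, Theo:1, Tomas:1.
The maximum is 10, attained only by Emil.

Emil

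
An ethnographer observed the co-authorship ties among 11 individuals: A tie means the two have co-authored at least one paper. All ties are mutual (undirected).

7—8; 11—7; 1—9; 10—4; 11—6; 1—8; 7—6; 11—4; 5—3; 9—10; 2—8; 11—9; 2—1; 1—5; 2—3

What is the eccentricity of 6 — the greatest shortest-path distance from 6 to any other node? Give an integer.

Distances from 6: 1:3, 2:3, 3:4, 4:2, 5:4, 7:1, 8:2, 9:2, 10:3, 11:1.
The largest is 4 (to 5 and 3), so the eccentricity of 6 is 4.

4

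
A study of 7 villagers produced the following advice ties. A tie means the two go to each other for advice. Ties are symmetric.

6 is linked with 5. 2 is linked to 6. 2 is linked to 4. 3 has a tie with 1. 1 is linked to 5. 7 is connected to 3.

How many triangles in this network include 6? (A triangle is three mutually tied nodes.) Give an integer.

6's neighbors are 2 and 5, but none of them are tied to each other, so no triangle contains 6.

0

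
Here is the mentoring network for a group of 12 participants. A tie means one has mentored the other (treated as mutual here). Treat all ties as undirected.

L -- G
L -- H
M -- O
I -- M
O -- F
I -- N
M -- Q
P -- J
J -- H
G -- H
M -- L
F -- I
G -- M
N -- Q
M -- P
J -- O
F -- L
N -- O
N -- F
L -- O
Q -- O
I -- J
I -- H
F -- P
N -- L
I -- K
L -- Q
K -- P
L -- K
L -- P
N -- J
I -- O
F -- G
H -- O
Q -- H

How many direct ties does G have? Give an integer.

4

G is directly tied to F, H, L, and M. That is 4 neighbors, so the degree of G is 4.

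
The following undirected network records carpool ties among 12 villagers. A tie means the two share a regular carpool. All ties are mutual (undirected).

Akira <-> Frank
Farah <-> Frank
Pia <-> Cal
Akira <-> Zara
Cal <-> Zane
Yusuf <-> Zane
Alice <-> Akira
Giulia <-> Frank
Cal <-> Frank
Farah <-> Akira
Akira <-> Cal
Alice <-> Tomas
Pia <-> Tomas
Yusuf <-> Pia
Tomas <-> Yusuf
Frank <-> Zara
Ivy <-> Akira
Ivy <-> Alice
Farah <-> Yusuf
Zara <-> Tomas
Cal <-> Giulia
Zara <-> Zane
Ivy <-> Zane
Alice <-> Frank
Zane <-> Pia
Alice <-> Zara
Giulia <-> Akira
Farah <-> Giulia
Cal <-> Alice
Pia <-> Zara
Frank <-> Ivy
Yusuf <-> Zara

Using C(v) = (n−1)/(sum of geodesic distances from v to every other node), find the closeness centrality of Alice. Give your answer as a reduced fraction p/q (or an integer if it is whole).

Distances from Alice: Akira:1, Cal:1, Farah:2, Frank:1, Giulia:2, Ivy:1, Pia:2, Tomas:1, Yusuf:2, Zane:2, Zara:1. Sum = 16.
n = 12, so closeness = 11/16.

11/16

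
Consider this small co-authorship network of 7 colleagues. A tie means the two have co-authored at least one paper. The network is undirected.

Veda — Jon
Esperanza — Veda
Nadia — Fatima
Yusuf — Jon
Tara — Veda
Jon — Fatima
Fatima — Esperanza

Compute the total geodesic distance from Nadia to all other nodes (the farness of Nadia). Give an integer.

15

Distances from Nadia: Esperanza:2, Fatima:1, Jon:2, Tara:4, Veda:3, Yusuf:3.
Sum = 2 + 1 + 2 + 4 + 3 + 3 = 15.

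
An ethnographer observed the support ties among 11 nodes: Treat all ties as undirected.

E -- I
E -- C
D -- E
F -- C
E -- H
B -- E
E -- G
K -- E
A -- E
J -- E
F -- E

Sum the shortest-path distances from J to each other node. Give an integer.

19

Distances from J: A:2, B:2, C:2, D:2, E:1, F:2, G:2, H:2, I:2, K:2.
Sum = 2 + 2 + 2 + 2 + 1 + 2 + 2 + 2 + 2 + 2 = 19.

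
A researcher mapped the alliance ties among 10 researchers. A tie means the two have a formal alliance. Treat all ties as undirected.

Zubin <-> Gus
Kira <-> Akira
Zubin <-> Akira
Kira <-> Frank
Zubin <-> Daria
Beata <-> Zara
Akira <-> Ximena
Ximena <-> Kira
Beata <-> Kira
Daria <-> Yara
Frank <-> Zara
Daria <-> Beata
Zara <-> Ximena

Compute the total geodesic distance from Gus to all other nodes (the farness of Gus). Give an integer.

Distances from Gus: Akira:2, Beata:3, Daria:2, Frank:4, Kira:3, Ximena:3, Yara:3, Zara:4, Zubin:1.
Sum = 2 + 3 + 2 + 4 + 3 + 3 + 3 + 4 + 1 = 25.

25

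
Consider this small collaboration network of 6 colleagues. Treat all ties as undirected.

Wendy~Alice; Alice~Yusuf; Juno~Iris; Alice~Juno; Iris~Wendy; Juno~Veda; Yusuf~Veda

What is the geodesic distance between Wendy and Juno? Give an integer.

2

One shortest route is Wendy – Iris – Juno, which uses 2 edges, and Wendy and Juno are not directly tied, so nothing shorter exists. So d(Wendy,Juno) = 2.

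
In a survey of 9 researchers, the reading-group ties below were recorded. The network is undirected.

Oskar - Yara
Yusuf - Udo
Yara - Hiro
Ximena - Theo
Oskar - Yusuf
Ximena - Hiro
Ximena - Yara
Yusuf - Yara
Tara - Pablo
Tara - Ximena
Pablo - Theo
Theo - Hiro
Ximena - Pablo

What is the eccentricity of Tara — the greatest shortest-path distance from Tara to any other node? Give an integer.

4

Distances from Tara: Hiro:2, Oskar:3, Pablo:1, Theo:2, Udo:4, Ximena:1, Yara:2, Yusuf:3.
The largest is 4 (to Udo), so the eccentricity of Tara is 4.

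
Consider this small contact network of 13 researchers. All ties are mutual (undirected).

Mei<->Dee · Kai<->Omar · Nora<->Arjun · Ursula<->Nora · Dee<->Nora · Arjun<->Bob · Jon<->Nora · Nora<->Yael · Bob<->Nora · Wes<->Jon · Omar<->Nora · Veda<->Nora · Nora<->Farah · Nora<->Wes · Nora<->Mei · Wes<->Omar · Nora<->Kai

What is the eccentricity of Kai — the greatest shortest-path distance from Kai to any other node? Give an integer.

Distances from Kai: Arjun:2, Bob:2, Dee:2, Farah:2, Jon:2, Mei:2, Nora:1, Omar:1, Ursula:2, Veda:2, Wes:2, Yael:2.
The largest is 2 (to Jon, Ursula, Wes, Yael, Bob, Arjun, Farah, Dee, Mei, and Veda), so the eccentricity of Kai is 2.

2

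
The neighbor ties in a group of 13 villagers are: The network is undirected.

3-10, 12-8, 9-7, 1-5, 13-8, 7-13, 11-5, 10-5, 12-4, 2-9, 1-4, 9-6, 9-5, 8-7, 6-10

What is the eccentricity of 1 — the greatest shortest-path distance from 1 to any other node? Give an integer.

4

Distances from 1: 2:3, 3:3, 4:1, 5:1, 6:3, 7:3, 8:3, 9:2, 10:2, 11:2, 12:2, 13:4.
The largest is 4 (to 13), so the eccentricity of 1 is 4.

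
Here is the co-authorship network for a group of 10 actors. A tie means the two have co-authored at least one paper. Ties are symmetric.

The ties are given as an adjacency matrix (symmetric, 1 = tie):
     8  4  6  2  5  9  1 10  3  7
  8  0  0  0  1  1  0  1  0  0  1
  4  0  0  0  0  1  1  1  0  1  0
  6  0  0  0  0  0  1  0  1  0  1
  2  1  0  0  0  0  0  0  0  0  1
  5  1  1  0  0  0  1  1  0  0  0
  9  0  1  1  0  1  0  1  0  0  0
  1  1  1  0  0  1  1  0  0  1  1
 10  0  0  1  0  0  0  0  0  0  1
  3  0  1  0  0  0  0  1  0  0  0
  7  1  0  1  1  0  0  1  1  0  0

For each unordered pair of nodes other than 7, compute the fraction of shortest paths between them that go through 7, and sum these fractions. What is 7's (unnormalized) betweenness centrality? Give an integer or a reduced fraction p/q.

Pairs whose geodesics pass through 7 — 8–6: 1; 8–10: 1; 4–2: 1/3; 4–10: 1/2; 6–2: 1; 6–1: 1/2; 6–3: 1/3; 2–9: 2/4; 2–1: 1/2; 2–10: 1; 2–3: 1/2; 5–10: 2/3; 1–10: 1; 10–3: 1.
All other pairs contribute 0.
Summing the contributions gives betweenness(7) = 59/6.

59/6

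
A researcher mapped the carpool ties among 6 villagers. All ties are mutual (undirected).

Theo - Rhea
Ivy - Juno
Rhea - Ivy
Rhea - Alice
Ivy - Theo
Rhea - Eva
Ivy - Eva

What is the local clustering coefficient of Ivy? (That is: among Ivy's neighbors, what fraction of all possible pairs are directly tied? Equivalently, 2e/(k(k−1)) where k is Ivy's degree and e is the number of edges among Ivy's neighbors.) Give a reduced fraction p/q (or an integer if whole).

1/3

Ivy's neighbors: Eva, Juno, Rhea, and Theo (k = 4).
Possible neighbor pairs: C(4,2) = 6. Edges among them: Eva–Rhea, Rhea–Theo → e = 2.
Clustering(Ivy) = 2/6 = 1/3.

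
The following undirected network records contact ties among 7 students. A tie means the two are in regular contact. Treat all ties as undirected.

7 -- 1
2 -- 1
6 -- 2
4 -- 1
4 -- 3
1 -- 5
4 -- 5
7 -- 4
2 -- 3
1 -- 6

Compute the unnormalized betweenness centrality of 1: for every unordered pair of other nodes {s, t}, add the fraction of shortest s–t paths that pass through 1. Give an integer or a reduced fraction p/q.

Pairs whose geodesics pass through 1 — 2–7: 1; 2–4: 1/2; 2–5: 1; 6–7: 1; 6–4: 1; 6–5: 1; 7–5: 1/2.
All other pairs contribute 0.
Summing the contributions gives betweenness(1) = 6.

6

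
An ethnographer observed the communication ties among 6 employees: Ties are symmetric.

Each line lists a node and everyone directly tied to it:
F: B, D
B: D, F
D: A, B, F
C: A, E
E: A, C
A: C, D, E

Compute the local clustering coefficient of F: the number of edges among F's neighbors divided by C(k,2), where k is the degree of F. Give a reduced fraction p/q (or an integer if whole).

1

F's neighbors: B and D (k = 2).
Possible neighbor pairs: C(2,2) = 1. Edges among them: B–D → e = 1.
Clustering(F) = 1/1.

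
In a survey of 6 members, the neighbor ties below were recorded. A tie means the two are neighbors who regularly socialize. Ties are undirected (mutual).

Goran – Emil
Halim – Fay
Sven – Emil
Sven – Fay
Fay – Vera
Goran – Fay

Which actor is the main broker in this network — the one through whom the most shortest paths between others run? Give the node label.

Unnormalized betweenness of each node: Emil:1/2, Fay:15/2, Goran:3/2, Halim:0, Sven:3/2, Vera:0.
Fay has the largest value, 15/2, making it the main broker — the node through which the most shortest paths run.

Fay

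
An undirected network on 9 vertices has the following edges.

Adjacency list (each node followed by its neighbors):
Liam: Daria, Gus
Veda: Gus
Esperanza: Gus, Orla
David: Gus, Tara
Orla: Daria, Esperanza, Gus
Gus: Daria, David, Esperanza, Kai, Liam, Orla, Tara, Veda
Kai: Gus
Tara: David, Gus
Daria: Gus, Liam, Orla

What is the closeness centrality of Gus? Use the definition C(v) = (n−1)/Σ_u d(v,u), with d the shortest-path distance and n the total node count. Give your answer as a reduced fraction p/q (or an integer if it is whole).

1

Distances from Gus: Daria:1, David:1, Esperanza:1, Kai:1, Liam:1, Orla:1, Tara:1, Veda:1. Sum = 8.
n = 9, so closeness = 8/8 = 1.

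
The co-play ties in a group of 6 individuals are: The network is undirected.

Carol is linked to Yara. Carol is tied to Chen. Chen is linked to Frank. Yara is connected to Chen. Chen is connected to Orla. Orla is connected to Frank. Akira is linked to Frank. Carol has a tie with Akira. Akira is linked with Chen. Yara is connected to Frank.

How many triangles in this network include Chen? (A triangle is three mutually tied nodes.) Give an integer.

5

Chen's neighbors: Akira, Carol, Frank, Orla, and Yara.
Neighbor pairs that are themselves tied: Chen–Akira–Carol; Chen–Akira–Frank; Chen–Carol–Yara; Chen–Frank–Orla; Chen–Frank–Yara. Each forms one triangle with Chen, for 5 in total.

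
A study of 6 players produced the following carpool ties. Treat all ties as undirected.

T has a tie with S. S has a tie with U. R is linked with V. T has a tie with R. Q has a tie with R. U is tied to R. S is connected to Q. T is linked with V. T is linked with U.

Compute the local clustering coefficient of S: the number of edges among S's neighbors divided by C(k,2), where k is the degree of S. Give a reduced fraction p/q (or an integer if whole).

1/3

S's neighbors: Q, T, and U (k = 3).
Possible neighbor pairs: C(3,2) = 3. Edges among them: T–U → e = 1.
Clustering(S) = 1/3.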